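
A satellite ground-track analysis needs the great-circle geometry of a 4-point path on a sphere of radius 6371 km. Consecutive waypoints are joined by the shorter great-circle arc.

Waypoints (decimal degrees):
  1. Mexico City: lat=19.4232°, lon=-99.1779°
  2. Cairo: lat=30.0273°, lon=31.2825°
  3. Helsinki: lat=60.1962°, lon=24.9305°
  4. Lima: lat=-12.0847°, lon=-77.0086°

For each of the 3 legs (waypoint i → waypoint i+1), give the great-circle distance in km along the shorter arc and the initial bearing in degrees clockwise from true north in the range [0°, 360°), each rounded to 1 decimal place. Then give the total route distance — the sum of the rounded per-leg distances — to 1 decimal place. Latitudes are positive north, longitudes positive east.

Leg 1: dist=12377.3 km, bearing=45.0°
Leg 2: dist=3388.0 km, bearing=353.8°
Leg 3: dist=11830.3 km, bearing=274.3°
Total: 27595.6 km

Leg 1: φ1=0.3389988, φ2=0.5240753, Δφ=0.1850765, Δλ=2.2769635 rad; a=sin²(Δφ/2)+cosφ1·cosφ2·sin²(Δλ/2)=0.6817225555; c=2·atan2(√a, √(1-a))=1.942759561; dist=6371·c=12377.321 ≈ 12377.3 km; running total=12377.3 km
Leg 1 bearing: y=sinΔλ·cosφ2=0.65873812, x=cosφ1·sinφ2-sinφ1·cosφ2·cosΔλ=0.65876532; θ=atan2(y, x)=44.9988° ≈ 45.0°
Leg 2: φ1=0.5240753, φ2=1.0506219, Δφ=0.5265466, Δλ=-0.1108633 rad; a=sin²(Δφ/2)+cosφ1·cosφ2·sin²(Δλ/2)=0.0690470314; c=2·atan2(√a, √(1-a))=0.531779837; dist=6371·c=3387.969 ≈ 3388.0 km; running total=15765.3 km
Leg 2 bearing: y=sinΔλ·cosφ2=-0.05498976, x=cosφ1·sinφ2-sinφ1·cosφ2·cosΔλ=0.50407765; θ=atan2(y, x)=-6.2258° <0 so +360° → 353.7742° ≈ 353.8°
Leg 3: φ1=1.0506219, φ2=-0.2109178, Δφ=-1.2615397, Δλ=-1.7791729 rad; a=sin²(Δφ/2)+cosφ1·cosφ2·sin²(Δλ/2)=0.6411047490; c=2·atan2(√a, √(1-a))=1.856892771; dist=6371·c=11830.264 ≈ 11830.3 km; running total=27595.6 km
Leg 3 bearing: y=sinΔλ·cosφ2=-0.95668660, x=cosφ1·sinφ2-sinφ1·cosφ2·cosΔλ=0.07147414; θ=atan2(y, x)=-85.7274° <0 so +360° → 274.2726° ≈ 274.3°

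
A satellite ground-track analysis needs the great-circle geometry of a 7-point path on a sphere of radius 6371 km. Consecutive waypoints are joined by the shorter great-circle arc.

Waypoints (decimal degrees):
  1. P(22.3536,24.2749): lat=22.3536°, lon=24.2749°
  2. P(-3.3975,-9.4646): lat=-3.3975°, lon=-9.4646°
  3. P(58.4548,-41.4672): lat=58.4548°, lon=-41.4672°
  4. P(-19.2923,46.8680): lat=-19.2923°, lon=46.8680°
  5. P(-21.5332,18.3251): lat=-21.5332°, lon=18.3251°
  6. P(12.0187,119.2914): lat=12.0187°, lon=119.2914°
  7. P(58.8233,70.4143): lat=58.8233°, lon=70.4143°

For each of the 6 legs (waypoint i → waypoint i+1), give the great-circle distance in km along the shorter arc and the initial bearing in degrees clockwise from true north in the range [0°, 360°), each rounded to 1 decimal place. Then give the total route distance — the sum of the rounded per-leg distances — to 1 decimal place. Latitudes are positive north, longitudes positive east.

Leg 1: φ1=0.3901439, φ2=-0.0592976, Δφ=-0.4494415, Δλ=-0.5888654 rad; a=sin²(Δφ/2)+cosφ1·cosφ2·sin²(Δλ/2)=0.1274041144; c=2·atan2(√a, √(1-a))=0.729973954; dist=6371·c=4650.664 ≈ 4650.7 km; running total=4650.7 km
Leg 1 bearing: y=sinΔλ·cosφ2=-0.55444165, x=cosφ1·sinφ2-sinφ1·cosφ2·cosΔλ=-0.37051812; θ=atan2(y, x)=-123.7537° <0 so +360° → 236.2463° ≈ 236.2°
Leg 2: φ1=-0.0592976, φ2=1.0202287, Δφ=1.0795263, Δλ=-0.5585507 rad; a=sin²(Δφ/2)+cosφ1·cosφ2·sin²(Δλ/2)=0.3038117821; c=2·atan2(√a, √(1-a))=1.167582523; dist=6371·c=7438.668 ≈ 7438.7 km; running total=12089.4 km
Leg 2 bearing: y=sinΔλ·cosφ2=-0.27725855, x=cosφ1·sinφ2-sinφ1·cosφ2·cosΔλ=0.87702248; θ=atan2(y, x)=-17.5436° <0 so +360° → 342.4564° ≈ 342.5°
Leg 3: φ1=1.0202287, φ2=-0.3367142, Δφ=-1.3569429, Δλ=1.5417401 rad; a=sin²(Δφ/2)+cosφ1·cosφ2·sin²(Δλ/2)=0.6336098442; c=2·atan2(√a, √(1-a))=1.841302968; dist=6371·c=11730.941 ≈ 11730.9 km; running total=23820.3 km
Leg 3 bearing: y=sinΔλ·cosφ2=0.94344696, x=cosφ1·sinφ2-sinφ1·cosφ2·cosΔλ=-0.19621791; θ=atan2(y, x)=101.7489° ≈ 101.7°
Leg 4: φ1=-0.3367142, φ2=-0.3758252, Δφ=-0.0391111, Δλ=-0.4981676 rad; a=sin²(Δφ/2)+cosφ1·cosφ2·sin²(Δλ/2)=0.0537367676; c=2·atan2(√a, √(1-a))=0.467879863; dist=6371·c=2980.863 ≈ 2980.9 km; running total=26801.2 km
Leg 4 bearing: y=sinΔλ·cosφ2=-0.44446745, x=cosφ1·sinφ2-sinφ1·cosφ2·cosΔλ=-0.07645390; θ=atan2(y, x)=-99.7601° <0 so +360° → 260.2399° ≈ 260.2°
Leg 5: φ1=-0.3758252, φ2=0.2097659, Δφ=0.5855911, Δλ=1.7621944 rad; a=sin²(Δφ/2)+cosφ1·cosφ2·sin²(Δλ/2)=0.6247523160; c=2·atan2(√a, √(1-a))=1.822965002; dist=6371·c=11614.110 ≈ 11614.1 km; running total=38415.3 km
Leg 5 bearing: y=sinΔλ·cosφ2=0.96021922, x=cosφ1·sinφ2-sinφ1·cosφ2·cosΔλ=0.12540533; θ=atan2(y, x)=82.5592° ≈ 82.6°
Leg 6: φ1=0.2097659, φ2=1.0266603, Δφ=0.8168944, Δλ=-0.8530663 rad; a=sin²(Δφ/2)+cosφ1·cosφ2·sin²(Δλ/2)=0.2444203165; c=2·atan2(√a, √(1-a))=1.034263169; dist=6371·c=6589.291 ≈ 6589.3 km; running total=45004.6 km
Leg 6 bearing: y=sinΔλ·cosφ2=-0.38996799, x=cosφ1·sinφ2-sinφ1·cosφ2·cosΔλ=0.76592498; θ=atan2(y, x)=-26.9828° <0 so +360° → 333.0172° ≈ 333.0°

Leg 1: dist=4650.7 km, bearing=236.2°
Leg 2: dist=7438.7 km, bearing=342.5°
Leg 3: dist=11730.9 km, bearing=101.7°
Leg 4: dist=2980.9 km, bearing=260.2°
Leg 5: dist=11614.1 km, bearing=82.6°
Leg 6: dist=6589.3 km, bearing=333.0°
Total: 45004.6 km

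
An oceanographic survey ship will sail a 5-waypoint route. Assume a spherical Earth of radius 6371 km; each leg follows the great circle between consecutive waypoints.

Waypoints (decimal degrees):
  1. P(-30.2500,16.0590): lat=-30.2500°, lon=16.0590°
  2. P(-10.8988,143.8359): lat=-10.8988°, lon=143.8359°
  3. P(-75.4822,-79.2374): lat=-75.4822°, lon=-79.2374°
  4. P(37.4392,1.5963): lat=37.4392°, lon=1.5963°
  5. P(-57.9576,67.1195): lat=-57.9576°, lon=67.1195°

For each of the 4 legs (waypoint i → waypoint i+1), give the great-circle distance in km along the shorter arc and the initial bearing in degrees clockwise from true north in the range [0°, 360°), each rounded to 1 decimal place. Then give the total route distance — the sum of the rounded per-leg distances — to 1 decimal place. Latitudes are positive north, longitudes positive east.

Leg 1: φ1=-0.5279621, φ2=-0.1902199, Δφ=0.3377422, Δλ=2.2301276 rad; a=sin²(Δφ/2)+cosφ1·cosφ2·sin²(Δλ/2)=0.7121898622; c=2·atan2(√a, √(1-a))=2.009073082; dist=6371·c=12799.805 ≈ 12799.8 km; running total=12799.8 km
Leg 1 bearing: y=sinΔλ·cosφ2=0.77614531, x=cosφ1·sinφ2-sinφ1·cosφ2·cosΔλ=-0.46636928; θ=atan2(y, x)=121.0008° ≈ 121.0°
Leg 2: φ1=-0.1902199, φ2=-1.3174129, Δφ=-1.1271930, Δλ=-3.8933636 rad; a=sin²(Δφ/2)+cosφ1·cosφ2·sin²(Δλ/2)=0.4983884040; c=2·atan2(√a, √(1-a))=1.567573129; dist=6371·c=9987.008 ≈ 9987.0 km; running total=22786.8 km
Leg 2 bearing: y=sinΔλ·cosφ2=0.17119828, x=cosφ1·sinφ2-sinφ1·cosφ2·cosΔλ=-0.98523132; θ=atan2(y, x)=170.1425° ≈ 170.1°
Leg 3: φ1=-1.3174129, φ2=0.6534373, Δφ=1.9708502, Δλ=1.4108142 rad; a=sin²(Δφ/2)+cosφ1·cosφ2·sin²(Δλ/2)=0.7784005067; c=2·atan2(√a, √(1-a))=2.161325930; dist=6371·c=13769.807 ≈ 13769.8 km; running total=36556.6 km
Leg 3 bearing: y=sinΔλ·cosφ2=0.78385963, x=cosφ1·sinφ2-sinφ1·cosφ2·cosΔλ=0.27483944; θ=atan2(y, x)=70.6781° ≈ 70.7°
Leg 4: φ1=0.6534373, φ2=-1.0115509, Δφ=-1.6649883, Δλ=1.1435956 rad; a=sin²(Δφ/2)+cosφ1·cosφ2·sin²(Δλ/2)=0.6703852244; c=2·atan2(√a, √(1-a))=1.918532601; dist=6371·c=12222.971 ≈ 12223.0 km; running total=48779.6 km
Leg 4 bearing: y=sinΔλ·cosφ2=0.48286599, x=cosφ1·sinφ2-sinφ1·cosφ2·cosΔλ=-0.80666966; θ=atan2(y, x)=149.0956° ≈ 149.1°

Leg 1: dist=12799.8 km, bearing=121.0°
Leg 2: dist=9987.0 km, bearing=170.1°
Leg 3: dist=13769.8 km, bearing=70.7°
Leg 4: dist=12223.0 km, bearing=149.1°
Total: 48779.6 km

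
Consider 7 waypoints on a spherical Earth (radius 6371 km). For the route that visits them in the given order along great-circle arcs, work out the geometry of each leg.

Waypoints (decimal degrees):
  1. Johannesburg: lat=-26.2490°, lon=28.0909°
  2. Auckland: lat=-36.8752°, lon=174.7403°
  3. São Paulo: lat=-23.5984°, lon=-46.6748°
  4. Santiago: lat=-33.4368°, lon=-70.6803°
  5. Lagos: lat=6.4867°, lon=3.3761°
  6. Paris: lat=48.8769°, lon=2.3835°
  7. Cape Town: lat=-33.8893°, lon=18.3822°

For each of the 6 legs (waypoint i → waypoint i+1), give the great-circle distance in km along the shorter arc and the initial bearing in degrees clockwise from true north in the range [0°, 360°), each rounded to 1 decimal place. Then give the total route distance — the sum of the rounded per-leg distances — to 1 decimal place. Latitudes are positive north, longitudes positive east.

Leg 1: φ1=-0.4581315, φ2=-0.6435937, Δφ=-0.1854622, Δλ=2.5595149 rad; a=sin²(Δφ/2)+cosφ1·cosφ2·sin²(Δλ/2)=0.6669545711; c=2·atan2(√a, √(1-a))=1.911244040; dist=6371·c=12176.536 ≈ 12176.5 km; running total=12176.5 km
Leg 1 bearing: y=sinΔλ·cosφ2=0.43977806, x=cosφ1·sinφ2-sinφ1·cosφ2·cosΔλ=-0.83372654; θ=atan2(y, x)=152.1890° ≈ 152.2°
Leg 2: φ1=-0.6435937, φ2=-0.4118698, Δφ=0.2317239, Δλ=-3.8644225 rad; a=sin²(Δφ/2)+cosφ1·cosφ2·sin²(Δλ/2)=0.6547580597; c=2·atan2(√a, √(1-a))=1.885480448; dist=6371·c=12012.396 ≈ 12012.4 km; running total=24188.9 km
Leg 2 bearing: y=sinΔλ·cosφ2=0.60619007, x=cosφ1·sinφ2-sinφ1·cosφ2·cosΔλ=-0.73262089; θ=atan2(y, x)=140.3947° ≈ 140.4°
Leg 3: φ1=-0.4118698, φ2=-0.5835823, Δφ=-0.1717125, Δλ=-0.4189750 rad; a=sin²(Δφ/2)+cosφ1·cosφ2·sin²(Δλ/2)=0.0404243974; c=2·atan2(√a, √(1-a))=0.404876110; dist=6371·c=2579.466 ≈ 2579.5 km; running total=26768.4 km
Leg 3 bearing: y=sinΔλ·cosφ2=-0.33949252, x=cosφ1·sinφ2-sinφ1·cosφ2·cosΔλ=-0.19976459; θ=atan2(y, x)=-120.4735° <0 so +360° → 239.5265° ≈ 239.5°
Leg 4: φ1=-0.5835823, φ2=0.1132143, Δφ=0.6967965, Δλ=1.2925280 rad; a=sin²(Δφ/2)+cosφ1·cosφ2·sin²(Δλ/2)=0.4172446329; c=2·atan2(√a, √(1-a))=1.404520461; dist=6371·c=8948.200 ≈ 8948.2 km; running total=35716.6 km
Leg 4 bearing: y=sinΔλ·cosφ2=0.95537693, x=cosφ1·sinφ2-sinφ1·cosφ2·cosΔλ=0.24466532; θ=atan2(y, x)=75.6357° ≈ 75.6°
Leg 5: φ1=0.1132143, φ2=0.8530628, Δφ=0.7398486, Δλ=-0.0173241 rad; a=sin²(Δφ/2)+cosφ1·cosφ2·sin²(Δλ/2)=0.1307636974; c=2·atan2(√a, √(1-a))=0.739993999; dist=6371·c=4714.502 ≈ 4714.5 km; running total=40431.1 km
Leg 5 bearing: y=sinΔλ·cosφ2=-0.01139315, x=cosφ1·sinφ2-sinφ1·cosφ2·cosΔλ=0.67418722; θ=atan2(y, x)=-0.9682° <0 so +360° → 359.0318° ≈ 359.0°
Leg 6: φ1=0.8530628, φ2=-0.5914799, Δφ=-1.4445427, Δλ=0.2792300 rad; a=sin²(Δφ/2)+cosφ1·cosφ2·sin²(Δλ/2)=0.4476136437; c=2·atan2(√a, √(1-a))=1.465830974; dist=6371·c=9338.809 ≈ 9338.8 km; running total=49769.9 km
Leg 6 bearing: y=sinΔλ·cosφ2=0.22879299, x=cosφ1·sinφ2-sinφ1·cosφ2·cosΔλ=-0.96782046; θ=atan2(y, x)=166.6994° ≈ 166.7°

Leg 1: dist=12176.5 km, bearing=152.2°
Leg 2: dist=12012.4 km, bearing=140.4°
Leg 3: dist=2579.5 km, bearing=239.5°
Leg 4: dist=8948.2 km, bearing=75.6°
Leg 5: dist=4714.5 km, bearing=359.0°
Leg 6: dist=9338.8 km, bearing=166.7°
Total: 49769.9 km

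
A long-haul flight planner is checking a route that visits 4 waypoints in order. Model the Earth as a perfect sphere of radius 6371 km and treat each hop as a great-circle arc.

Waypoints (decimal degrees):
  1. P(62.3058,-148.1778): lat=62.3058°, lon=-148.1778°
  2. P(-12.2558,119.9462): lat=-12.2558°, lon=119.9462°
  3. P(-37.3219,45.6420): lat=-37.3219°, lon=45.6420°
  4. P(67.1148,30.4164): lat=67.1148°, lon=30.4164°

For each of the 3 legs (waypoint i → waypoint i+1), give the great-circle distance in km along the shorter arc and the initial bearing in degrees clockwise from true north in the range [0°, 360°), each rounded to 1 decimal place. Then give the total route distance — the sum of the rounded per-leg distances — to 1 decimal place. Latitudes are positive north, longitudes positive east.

Leg 1: φ1=1.0874414, φ2=-0.2139041, Δφ=-1.3013454, Δλ=4.6796466 rad; a=sin²(Δφ/2)+cosφ1·cosφ2·sin²(Δλ/2)=0.6014129853; c=2·atan2(√a, √(1-a))=1.775039345; dist=6371·c=11308.776 ≈ 11308.8 km; running total=11308.8 km
Leg 1 bearing: y=sinΔλ·cosφ2=-0.97668585, x=cosφ1·sinφ2-sinφ1·cosφ2·cosΔλ=-0.07033042; θ=atan2(y, x)=-94.1187° <0 so +360° → 265.8813° ≈ 265.9°
Leg 2: φ1=-0.2139041, φ2=-0.6513900, Δφ=-0.4374860, Δλ=-1.2968529 rad; a=sin²(Δφ/2)+cosφ1·cosφ2·sin²(Δλ/2)=0.3305323463; c=2·atan2(√a, √(1-a))=1.225011337; dist=6371·c=7804.547 ≈ 7804.5 km; running total=19113.3 km
Leg 2 bearing: y=sinΔλ·cosφ2=-0.76558849, x=cosφ1·sinφ2-sinφ1·cosφ2·cosΔλ=-0.54680630; θ=atan2(y, x)=-125.5356° <0 so +360° → 234.4644° ≈ 234.5°
Leg 3: φ1=-0.6513900, φ2=1.1713742, Δφ=1.8227643, Δλ=-0.2657369 rad; a=sin²(Δφ/2)+cosφ1·cosφ2·sin²(Δλ/2)=0.6300827248; c=2·atan2(√a, √(1-a))=1.833989876; dist=6371·c=11684.349 ≈ 11684.3 km; running total=30797.6 km
Leg 3 bearing: y=sinΔλ·cosφ2=-0.10212936, x=cosφ1·sinφ2-sinφ1·cosφ2·cosΔλ=0.96014766; θ=atan2(y, x)=-6.0716° <0 so +360° → 353.9284° ≈ 353.9°

Leg 1: dist=11308.8 km, bearing=265.9°
Leg 2: dist=7804.5 km, bearing=234.5°
Leg 3: dist=11684.3 km, bearing=353.9°
Total: 30797.6 km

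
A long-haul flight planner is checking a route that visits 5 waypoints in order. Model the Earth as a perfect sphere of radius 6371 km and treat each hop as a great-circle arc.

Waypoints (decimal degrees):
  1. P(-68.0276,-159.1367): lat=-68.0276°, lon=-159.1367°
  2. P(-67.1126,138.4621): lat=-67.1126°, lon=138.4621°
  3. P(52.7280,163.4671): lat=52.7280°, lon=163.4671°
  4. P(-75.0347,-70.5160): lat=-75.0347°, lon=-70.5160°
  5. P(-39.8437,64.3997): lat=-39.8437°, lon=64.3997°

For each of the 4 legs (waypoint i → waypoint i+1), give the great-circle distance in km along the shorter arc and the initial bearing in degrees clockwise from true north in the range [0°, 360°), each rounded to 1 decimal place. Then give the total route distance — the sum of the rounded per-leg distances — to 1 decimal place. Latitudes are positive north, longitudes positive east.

Leg 1: φ1=-1.1873056, φ2=-1.1713358, Δφ=0.0159698, Δλ=5.1940789 rad; a=sin²(Δφ/2)+cosφ1·cosφ2·sin²(Δλ/2)=0.0391153615; c=2·atan2(√a, √(1-a))=0.398177247; dist=6371·c=2536.787 ≈ 2536.8 km; running total=2536.8 km
Leg 1 bearing: y=sinΔλ·cosφ2=-0.34466728, x=cosφ1·sinφ2-sinφ1·cosφ2·cosΔλ=-0.17761157; θ=atan2(y, x)=-117.2626° <0 so +360° → 242.7374° ≈ 242.7°
Leg 2: φ1=-1.1713358, φ2=0.9202772, Δφ=2.0916130, Δλ=0.4364196 rad; a=sin²(Δφ/2)+cosφ1·cosφ2·sin²(Δλ/2)=0.7598324049; c=2·atan2(√a, √(1-a))=2.117254906; dist=6371·c=13489.031 ≈ 13489.0 km; running total=16025.8 km
Leg 2 bearing: y=sinΔλ·cosφ2=0.25598534, x=cosφ1·sinφ2-sinφ1·cosφ2·cosΔλ=0.81511962; θ=atan2(y, x)=17.4347° ≈ 17.4°
Leg 3: φ1=0.9202772, φ2=-1.3096026, Δφ=-2.2298798, Δλ=-4.0837755 rad; a=sin²(Δφ/2)+cosφ1·cosφ2·sin²(Δλ/2)=0.9303689354; c=2·atan2(√a, √(1-a))=2.607513738; dist=6371·c=16612.470 ≈ 16612.5 km; running total=32638.3 km
Leg 3 bearing: y=sinΔλ·cosφ2=0.20887092, x=cosφ1·sinφ2-sinφ1·cosφ2·cosΔλ=-0.46422328; θ=atan2(y, x)=155.7753° ≈ 155.8°
Leg 4: φ1=-1.3096026, φ2=-0.6954038, Δφ=0.6141988, Δλ=2.3547232 rad; a=sin²(Δφ/2)+cosφ1·cosφ2·sin²(Δλ/2)=0.2605137819; c=2·atan2(√a, √(1-a))=1.071312562; dist=6371·c=6825.332 ≈ 6825.3 km; running total=39463.6 km
Leg 4 bearing: y=sinΔλ·cosφ2=0.54371132, x=cosφ1·sinφ2-sinφ1·cosφ2·cosΔλ=-0.68917589; θ=atan2(y, x)=141.7290° ≈ 141.7°

Leg 1: dist=2536.8 km, bearing=242.7°
Leg 2: dist=13489.0 km, bearing=17.4°
Leg 3: dist=16612.5 km, bearing=155.8°
Leg 4: dist=6825.3 km, bearing=141.7°
Total: 39463.6 km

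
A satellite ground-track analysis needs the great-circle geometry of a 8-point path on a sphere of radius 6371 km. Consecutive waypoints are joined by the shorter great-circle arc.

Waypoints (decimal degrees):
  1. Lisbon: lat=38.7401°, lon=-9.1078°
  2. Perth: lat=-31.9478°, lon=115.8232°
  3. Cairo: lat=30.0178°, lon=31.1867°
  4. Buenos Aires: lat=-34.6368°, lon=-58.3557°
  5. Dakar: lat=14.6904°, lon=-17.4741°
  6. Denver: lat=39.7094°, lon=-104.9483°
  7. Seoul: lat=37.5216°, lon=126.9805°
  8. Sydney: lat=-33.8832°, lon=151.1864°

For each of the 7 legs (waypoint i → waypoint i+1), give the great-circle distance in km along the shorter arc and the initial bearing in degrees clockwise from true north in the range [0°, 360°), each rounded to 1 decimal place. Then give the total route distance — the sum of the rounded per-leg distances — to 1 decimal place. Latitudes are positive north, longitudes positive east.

Leg 1: φ1=0.6761423, φ2=-0.5575943, Δφ=-1.2337366, Δλ=2.1804573 rad; a=sin²(Δφ/2)+cosφ1·cosφ2·sin²(Δλ/2)=0.8550504196; c=2·atan2(√a, √(1-a))=2.360437743; dist=6371·c=15038.349 ≈ 15038.3 km; running total=15038.3 km
Leg 1 bearing: y=sinΔλ·cosφ2=0.69566114, x=cosφ1·sinφ2-sinφ1·cosφ2·cosΔλ=-0.10868479; θ=atan2(y, x)=98.8797° ≈ 98.9°
Leg 2: φ1=-0.5575943, φ2=0.5239094, Δφ=1.0815037, Δλ=-1.4771856 rad; a=sin²(Δφ/2)+cosφ1·cosφ2·sin²(Δλ/2)=0.5980192775; c=2·atan2(√a, √(1-a))=1.768112771; dist=6371·c=11264.646 ≈ 11264.6 km; running total=26302.9 km
Leg 2 bearing: y=sinΔλ·cosφ2=-0.86207900, x=cosφ1·sinφ2-sinφ1·cosφ2·cosΔλ=0.46732075; θ=atan2(y, x)=-61.5385° <0 so +360° → 298.4615° ≈ 298.5°
Leg 3: φ1=0.5239094, φ2=-0.6045262, Δφ=-1.1284356, Δλ=-1.5628097 rad; a=sin²(Δφ/2)+cosφ1·cosφ2·sin²(Δλ/2)=0.6393246720; c=2·atan2(√a, √(1-a))=1.853183791; dist=6371·c=11806.634 ≈ 11806.6 km; running total=38109.5 km
Leg 3 bearing: y=sinΔλ·cosφ2=-0.82274524, x=cosφ1·sinφ2-sinφ1·cosφ2·cosΔλ=-0.49542387; θ=atan2(y, x)=-121.0546° <0 so +360° → 238.9454° ≈ 238.9°
Leg 4: φ1=-0.6045262, φ2=0.2563958, Δφ=0.8609221, Δλ=0.7135185 rad; a=sin²(Δφ/2)+cosφ1·cosφ2·sin²(Δλ/2)=0.2712022289; c=2·atan2(√a, √(1-a))=1.095507205; dist=6371·c=6979.476 ≈ 6979.5 km; running total=45089.0 km
Leg 4 bearing: y=sinΔλ·cosφ2=0.63310267, x=cosφ1·sinφ2-sinφ1·cosφ2·cosΔλ=0.62432950; θ=atan2(y, x)=45.3997° ≈ 45.4°
Leg 5: φ1=0.2563958, φ2=0.6930598, Δφ=0.4366639, Δλ=-1.5267128 rad; a=sin²(Δφ/2)+cosφ1·cosφ2·sin²(Δλ/2)=0.4025925610; c=2·atan2(√a, √(1-a))=1.374727618; dist=6371·c=8758.390 ≈ 8758.4 km; running total=53847.4 km
Leg 5 bearing: y=sinΔλ·cosφ2=-0.76854736, x=cosφ1·sinφ2-sinφ1·cosφ2·cosΔλ=0.60941129; θ=atan2(y, x)=-51.5877° <0 so +360° → 308.4123° ≈ 308.4°
Leg 6: φ1=0.6930598, φ2=0.6548755, Δφ=-0.0381843, Δλ=4.0479212 rad; a=sin²(Δφ/2)+cosφ1·cosφ2·sin²(Δλ/2)=0.4935577245; c=2·atan2(√a, √(1-a))=1.557911419; dist=6371·c=9925.454 ≈ 9925.5 km; running total=63772.9 km
Leg 6 bearing: y=sinΔλ·cosφ2=-0.62438280, x=cosφ1·sinφ2-sinφ1·cosφ2·cosΔλ=0.78101223; θ=atan2(y, x)=-38.6407° <0 so +360° → 321.3593° ≈ 321.4°
Leg 7: φ1=0.6548755, φ2=-0.5913734, Δφ=-1.2462489, Δλ=0.4224727 rad; a=sin²(Δφ/2)+cosφ1·cosφ2·sin²(Δλ/2)=0.3695054153; c=2·atan2(√a, √(1-a))=1.306749583; dist=6371·c=8325.302 ≈ 8325.3 km; running total=72098.2 km
Leg 7 bearing: y=sinΔλ·cosφ2=0.34038615, x=cosφ1·sinφ2-sinφ1·cosφ2·cosΔλ=-0.90333932; θ=atan2(y, x)=159.3532° ≈ 159.4°

Leg 1: dist=15038.3 km, bearing=98.9°
Leg 2: dist=11264.6 km, bearing=298.5°
Leg 3: dist=11806.6 km, bearing=238.9°
Leg 4: dist=6979.5 km, bearing=45.4°
Leg 5: dist=8758.4 km, bearing=308.4°
Leg 6: dist=9925.5 km, bearing=321.4°
Leg 7: dist=8325.3 km, bearing=159.4°
Total: 72098.2 km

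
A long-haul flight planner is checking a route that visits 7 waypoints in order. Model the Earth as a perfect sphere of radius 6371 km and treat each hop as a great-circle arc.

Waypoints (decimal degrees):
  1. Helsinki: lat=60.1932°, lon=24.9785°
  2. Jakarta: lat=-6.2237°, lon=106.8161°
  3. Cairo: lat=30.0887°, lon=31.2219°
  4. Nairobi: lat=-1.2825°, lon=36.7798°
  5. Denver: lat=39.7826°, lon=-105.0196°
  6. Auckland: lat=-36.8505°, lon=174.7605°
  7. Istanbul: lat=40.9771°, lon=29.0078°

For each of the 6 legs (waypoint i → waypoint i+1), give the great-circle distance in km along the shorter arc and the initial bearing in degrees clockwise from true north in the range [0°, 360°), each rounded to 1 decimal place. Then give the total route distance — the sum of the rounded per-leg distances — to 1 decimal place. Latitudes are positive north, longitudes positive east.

Leg 1: dist=10159.9 km, bearing=100.2°
Leg 2: dist=8986.1 km, bearing=301.9°
Leg 3: dist=3537.8 km, bearing=169.4°
Leg 4: dist=14252.5 km, bearing=322.8°
Leg 5: dist=11810.9 km, bearing=235.2°
Leg 6: dist=17036.1 km, bearing=289.5°
Total: 65783.3 km

Leg 1: φ1=1.0505695, φ2=-0.1086241, Δφ=-1.1591936, Δλ=1.4283356 rad; a=sin²(Δφ/2)+cosφ1·cosφ2·sin²(Δλ/2)=0.5119549171; c=2·atan2(√a, √(1-a))=1.594708440; dist=6371·c=10159.887 ≈ 10159.9 km; running total=10159.9 km
Leg 1 bearing: y=sinΔλ·cosφ2=0.98403553, x=cosφ1·sinφ2-sinφ1·cosφ2·cosΔλ=-0.17635872; θ=atan2(y, x)=100.1607° ≈ 100.2°
Leg 2: φ1=-0.1086241, φ2=0.5251469, Δφ=0.6337709, Δλ=-1.3193677 rad; a=sin²(Δφ/2)+cosφ1·cosφ2·sin²(Δλ/2)=0.4201777243; c=2·atan2(√a, √(1-a))=1.410465751; dist=6371·c=8986.077 ≈ 8986.1 km; running total=19146.0 km
Leg 2 bearing: y=sinΔλ·cosφ2=-0.83804510, x=cosφ1·sinφ2-sinφ1·cosφ2·cosΔλ=0.52172218; θ=atan2(y, x)=-58.0958° <0 so +360° → 301.9042° ≈ 301.9°
Leg 3: φ1=0.5251469, φ2=-0.0223838, Δφ=-0.5475307, Δλ=0.0970037 rad; a=sin²(Δφ/2)+cosφ1·cosφ2·sin²(Δλ/2)=0.0751270446; c=2·atan2(√a, √(1-a))=0.555293187; dist=6371·c=3537.773 ≈ 3537.8 km; running total=22683.8 km
Leg 3 bearing: y=sinΔλ·cosφ2=0.09682733, x=cosφ1·sinφ2-sinφ1·cosφ2·cosΔλ=-0.51822423; θ=atan2(y, x)=169.4166° ≈ 169.4°
Leg 4: φ1=-0.0223838, φ2=0.6943374, Δφ=0.7167212, Δλ=-2.4748664 rad; a=sin²(Δφ/2)+cosφ1·cosφ2·sin²(Δλ/2)=0.8090395393; c=2·atan2(√a, √(1-a))=2.237093116; dist=6371·c=14252.520 ≈ 14252.5 km; running total=36936.3 km
Leg 4 bearing: y=sinΔλ·cosφ2=-0.47523950, x=cosφ1·sinφ2-sinφ1·cosφ2·cosΔλ=0.62619939; θ=atan2(y, x)=-37.1958° <0 so +360° → 322.8042° ≈ 322.8°
Leg 5: φ1=0.6943374, φ2=-0.6431626, Δφ=-1.3374999, Δλ=4.8830839 rad; a=sin²(Δφ/2)+cosφ1·cosφ2·sin²(Δλ/2)=0.6396473009; c=2·atan2(√a, √(1-a))=1.853855725; dist=6371·c=11810.915 ≈ 11810.9 km; running total=48747.2 km
Leg 5 bearing: y=sinΔλ·cosφ2=-0.78857370, x=cosφ1·sinφ2-sinφ1·cosφ2·cosΔλ=-0.54785586; θ=atan2(y, x)=-124.7894° <0 so +360° → 235.2106° ≈ 235.2°
Leg 6: φ1=-0.6431626, φ2=0.7151853, Δφ=1.3583479, Δλ=-2.5438645 rad; a=sin²(Δφ/2)+cosφ1·cosφ2·sin²(Δλ/2)=0.9463305230; c=2·atan2(√a, √(1-a))=2.674011288; dist=6371·c=17036.126 ≈ 17036.1 km; running total=65783.3 km
Leg 6 bearing: y=sinΔλ·cosφ2=-0.42487240, x=cosφ1·sinφ2-sinφ1·cosφ2·cosΔλ=0.15046494; θ=atan2(y, x)=-70.4988° <0 so +360° → 289.5012° ≈ 289.5°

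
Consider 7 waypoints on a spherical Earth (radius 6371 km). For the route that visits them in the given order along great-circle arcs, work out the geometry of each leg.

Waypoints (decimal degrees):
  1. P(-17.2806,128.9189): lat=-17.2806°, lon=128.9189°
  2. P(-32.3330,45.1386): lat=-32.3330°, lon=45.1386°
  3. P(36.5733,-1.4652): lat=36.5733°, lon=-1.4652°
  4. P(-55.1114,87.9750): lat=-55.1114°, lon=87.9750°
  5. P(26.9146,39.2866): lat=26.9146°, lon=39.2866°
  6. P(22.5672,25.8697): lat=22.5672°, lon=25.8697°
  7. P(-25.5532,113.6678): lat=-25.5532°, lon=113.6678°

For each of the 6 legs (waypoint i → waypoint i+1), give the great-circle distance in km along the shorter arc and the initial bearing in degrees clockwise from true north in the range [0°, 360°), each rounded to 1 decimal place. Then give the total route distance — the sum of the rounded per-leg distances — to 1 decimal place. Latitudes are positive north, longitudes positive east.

Leg 1: dist=8422.1 km, bearing=240.1°
Leg 2: dist=9064.2 km, bearing=323.8°
Leg 3: dist=13228.3 km, bearing=139.2°
Leg 4: dist=10228.1 km, bearing=317.9°
Leg 5: dist=1437.6 km, bearing=253.3°
Leg 6: dist=10860.8 km, bearing=114.5°
Total: 53241.1 km

Leg 1: φ1=-0.3016034, φ2=-0.5643173, Δφ=-0.2627139, Δλ=-1.4622421 rad; a=sin²(Δφ/2)+cosφ1·cosφ2·sin²(Δλ/2)=0.3768570192; c=2·atan2(√a, √(1-a))=1.321950026; dist=6371·c=8422.144 ≈ 8422.1 km; running total=8422.1 km
Leg 1 bearing: y=sinΔλ·cosφ2=-0.83998034, x=cosφ1·sinφ2-sinφ1·cosφ2·cosΔλ=-0.48350415; θ=atan2(y, x)=-119.9253° <0 so +360° → 240.0747° ≈ 240.1°
Leg 2: φ1=-0.5643173, φ2=0.6383245, Δφ=1.2026418, Δλ=-0.8133898 rad; a=sin²(Δφ/2)+cosφ1·cosφ2·sin²(Δλ/2)=0.4262370781; c=2·atan2(√a, √(1-a))=1.422730051; dist=6371·c=9064.213 ≈ 9064.2 km; running total=17486.3 km
Leg 2 bearing: y=sinΔλ·cosφ2=-0.58354525, x=cosφ1·sinφ2-sinφ1·cosφ2·cosΔλ=0.79856814; θ=atan2(y, x)=-36.1571° <0 so +360° → 323.8429° ≈ 323.8°
Leg 3: φ1=0.6383245, φ2=-0.9618754, Δφ=-1.6001999, Δλ=1.5610260 rad; a=sin²(Δφ/2)+cosφ1·cosφ2·sin²(Δλ/2)=0.7421339409; c=2·atan2(√a, √(1-a))=2.076322517; dist=6371·c=13228.251 ≈ 13228.3 km; running total=30714.6 km
Leg 3 bearing: y=sinΔλ·cosφ2=0.57195538, x=cosφ1·sinφ2-sinφ1·cosφ2·cosΔλ=-0.66208131; θ=atan2(y, x)=139.1771° ≈ 139.2°
Leg 4: φ1=-0.9618754, φ2=0.4697484, Δφ=1.4316238, Δλ=-0.8497729 rad; a=sin²(Δφ/2)+cosφ1·cosφ2·sin²(Δλ/2)=0.5173034847; c=2·atan2(√a, √(1-a))=1.605410208; dist=6371·c=10228.068 ≈ 10228.1 km; running total=40942.7 km
Leg 4 bearing: y=sinΔλ·cosφ2=-0.66976970, x=cosφ1·sinφ2-sinφ1·cosφ2·cosΔλ=0.74176203; θ=atan2(y, x)=-42.0803° <0 so +360° → 317.9197° ≈ 317.9°
Leg 5: φ1=0.4697484, φ2=0.3938719, Δφ=-0.0758764, Δλ=-0.2341691 rad; a=sin²(Δφ/2)+cosφ1·cosφ2·sin²(Δλ/2)=0.0126750331; c=2·atan2(√a, √(1-a))=0.225645299; dist=6371·c=1437.586 ≈ 1437.6 km; running total=42380.3 km
Leg 5 bearing: y=sinΔλ·cosφ2=-0.21426793, x=cosφ1·sinφ2-sinφ1·cosφ2·cosΔλ=-0.06439534; θ=atan2(y, x)=-106.7274° <0 so +360° → 253.2726° ≈ 253.3°
Leg 6: φ1=0.3938719, φ2=-0.4459875, Δφ=-0.8398594, Δλ=1.5323659 rad; a=sin²(Δφ/2)+cosφ1·cosφ2·sin²(Δλ/2)=0.5667643584; c=2·atan2(√a, √(1-a))=1.704725062; dist=6371·c=10860.803 ≈ 10860.8 km; running total=53241.1 km
Leg 6 bearing: y=sinΔλ·cosφ2=0.90151902, x=cosφ1·sinφ2-sinφ1·cosφ2·cosΔλ=-0.41162304; θ=atan2(y, x)=114.5409° ≈ 114.5°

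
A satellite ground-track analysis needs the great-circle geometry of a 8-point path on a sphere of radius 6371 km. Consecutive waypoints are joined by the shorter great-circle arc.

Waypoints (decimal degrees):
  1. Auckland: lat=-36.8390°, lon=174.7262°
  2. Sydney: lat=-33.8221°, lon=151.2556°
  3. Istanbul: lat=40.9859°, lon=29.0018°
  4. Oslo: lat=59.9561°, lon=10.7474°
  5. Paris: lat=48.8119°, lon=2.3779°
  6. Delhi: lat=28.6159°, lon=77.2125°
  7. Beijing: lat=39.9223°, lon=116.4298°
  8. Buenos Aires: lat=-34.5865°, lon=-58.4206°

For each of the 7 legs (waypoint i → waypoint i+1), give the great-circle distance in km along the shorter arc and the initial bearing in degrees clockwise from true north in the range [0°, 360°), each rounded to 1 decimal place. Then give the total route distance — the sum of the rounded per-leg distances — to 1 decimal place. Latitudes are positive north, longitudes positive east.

Leg 1: dist=2149.8 km, bearing=272.0°
Leg 2: dist=14945.3 km, bearing=296.7°
Leg 3: dist=2455.0 km, bearing=335.3°
Leg 4: dist=1350.0 km, bearing=207.1°
Leg 5: dist=6585.6 km, bearing=80.4°
Leg 6: dist=3781.6 km, bearing=60.1°
Leg 7: dist=19267.2 km, bearing=320.9°
Total: 50534.5 km

Leg 1: φ1=-0.6429618, φ2=-0.5903070, Δφ=0.0526548, Δλ=-0.4096392 rad; a=sin²(Δφ/2)+cosφ1·cosφ2·sin²(Δλ/2)=0.0281977309; c=2·atan2(√a, √(1-a))=0.337442308; dist=6371·c=2149.845 ≈ 2149.8 km; running total=2149.8 km
Leg 1 bearing: y=sinΔλ·cosφ2=-0.33087772, x=cosφ1·sinφ2-sinφ1·cosφ2·cosΔλ=0.01141971; θ=atan2(y, x)=-88.0233° <0 so +360° → 271.9767° ≈ 272.0°
Leg 2: φ1=-0.5903070, φ2=0.7153389, Δφ=1.3056459, Δλ=-2.1337313 rad; a=sin²(Δφ/2)+cosφ1·cosφ2·sin²(Δλ/2)=0.8498736529; c=2·atan2(√a, √(1-a))=2.345840042; dist=6371·c=14945.347 ≈ 14945.3 km; running total=17095.1 km
Leg 2 bearing: y=sinΔλ·cosφ2=-0.63838870, x=cosφ1·sinφ2-sinφ1·cosφ2·cosΔλ=0.32064557; θ=atan2(y, x)=-63.3308° <0 so +360° → 296.6692° ≈ 296.7°
Leg 3: φ1=0.7153389, φ2=1.0464314, Δφ=0.3310924, Δλ=-0.3185994 rad; a=sin²(Δφ/2)+cosφ1·cosφ2·sin²(Δλ/2)=0.0366659186; c=2·atan2(√a, √(1-a))=0.385346721; dist=6371·c=2455.044 ≈ 2455.0 km; running total=19550.1 km
Leg 3 bearing: y=sinΔλ·cosφ2=-0.15682617, x=cosφ1·sinφ2-sinφ1·cosφ2·cosΔλ=0.34160162; θ=atan2(y, x)=-24.6594° <0 so +360° → 335.3406° ≈ 335.3°
Leg 4: φ1=1.0464314, φ2=0.8519284, Δφ=-0.1945030, Δλ=-0.1460753 rad; a=sin²(Δφ/2)+cosφ1·cosφ2·sin²(Δλ/2)=0.0111837512; c=2·atan2(√a, √(1-a))=0.211902749; dist=6371·c=1350.032 ≈ 1350.0 km; running total=20900.1 km
Leg 4 bearing: y=sinΔλ·cosφ2=-0.09585371, x=cosφ1·sinφ2-sinφ1·cosφ2·cosΔλ=-0.18720781; θ=atan2(y, x)=-152.8868° <0 so +360° → 207.1132° ≈ 207.1°
Leg 5: φ1=0.8519284, φ2=0.4994417, Δφ=-0.3524867, Δλ=1.3061102 rad; a=sin²(Δφ/2)+cosφ1·cosφ2·sin²(Δλ/2)=0.2441716826; c=2·atan2(√a, √(1-a))=1.033684506; dist=6371·c=6585.604 ≈ 6585.6 km; running total=27485.7 km
Leg 5 bearing: y=sinΔλ·cosφ2=0.84727866, x=cosφ1·sinφ2-sinφ1·cosφ2·cosΔλ=0.14257052; θ=atan2(y, x)=80.4484° ≈ 80.4°
Leg 6: φ1=0.4994417, φ2=0.6967756, Δφ=0.1973339, Δλ=0.6844710 rad; a=sin²(Δφ/2)+cosφ1·cosφ2·sin²(Δλ/2)=0.0855256937; c=2·atan2(√a, √(1-a))=0.593571013; dist=6371·c=3781.641 ≈ 3781.6 km; running total=31267.3 km
Leg 6 bearing: y=sinΔλ·cosφ2=0.48489246, x=cosφ1·sinφ2-sinφ1·cosφ2·cosΔλ=0.27878935; θ=atan2(y, x)=60.1032° ≈ 60.1°
Leg 7: φ1=0.6967756, φ2=-0.6036483, Δφ=-1.3004239, Δλ=-3.0517152 rad; a=sin²(Δφ/2)+cosφ1·cosφ2·sin²(Δλ/2)=0.9965591893; c=2·atan2(√a, √(1-a))=3.024208424; dist=6371·c=19267.232 ≈ 19267.2 km; running total=50534.5 km
Leg 7 bearing: y=sinΔλ·cosφ2=-0.07389386, x=cosφ1·sinφ2-sinφ1·cosφ2·cosΔλ=0.09086024; θ=atan2(y, x)=-39.1204° <0 so +360° → 320.8796° ≈ 320.9°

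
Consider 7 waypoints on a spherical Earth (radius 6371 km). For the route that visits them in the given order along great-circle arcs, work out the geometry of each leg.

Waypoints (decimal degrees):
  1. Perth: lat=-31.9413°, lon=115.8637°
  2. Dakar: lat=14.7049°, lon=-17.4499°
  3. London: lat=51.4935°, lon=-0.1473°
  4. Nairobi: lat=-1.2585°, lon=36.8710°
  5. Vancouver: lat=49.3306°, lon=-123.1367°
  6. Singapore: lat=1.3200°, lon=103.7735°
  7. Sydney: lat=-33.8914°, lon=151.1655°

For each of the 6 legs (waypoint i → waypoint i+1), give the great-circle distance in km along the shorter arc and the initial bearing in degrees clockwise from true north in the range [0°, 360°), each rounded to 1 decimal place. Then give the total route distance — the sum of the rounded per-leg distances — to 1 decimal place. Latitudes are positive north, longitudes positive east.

Leg 1: dist=14924.0 km, bearing=259.1°
Leg 2: dist=4372.4 km, bearing=17.0°
Leg 3: dist=6819.3 km, bearing=136.7°
Leg 4: dist=14341.0 km, bearing=343.3°
Leg 5: dist=12822.5 km, bearing=306.1°
Leg 6: dist=6305.2 km, bearing=133.0°
Total: 59584.4 km

Leg 1: φ1=-0.5574809, φ2=0.2566489, Δφ=0.8141298, Δλ=-2.3267613 rad; a=sin²(Δφ/2)+cosφ1·cosφ2·sin²(Δλ/2)=0.8486765423; c=2·atan2(√a, √(1-a))=2.342494101; dist=6371·c=14924.030 ≈ 14924.0 km; running total=14924.0 km
Leg 1 bearing: y=sinΔλ·cosφ2=-0.70377785, x=cosφ1·sinφ2-sinφ1·cosφ2·cosΔλ=-0.13562971; θ=atan2(y, x)=-100.9081° <0 so +360° → 259.0919° ≈ 259.1°
Leg 2: φ1=0.2566489, φ2=0.8987311, Δφ=0.6420822, Δλ=0.3019873 rad; a=sin²(Δφ/2)+cosφ1·cosφ2·sin²(Δλ/2)=0.1132005580; c=2·atan2(√a, √(1-a))=0.686295320; dist=6371·c=4372.387 ≈ 4372.4 km; running total=19296.4 km
Leg 2 bearing: y=sinΔλ·cosφ2=0.18517359, x=cosφ1·sinφ2-sinφ1·cosφ2·cosΔλ=0.60601610; θ=atan2(y, x)=16.9910° ≈ 17.0°
Leg 3: φ1=0.8987311, φ2=-0.0219650, Δφ=-0.9206961, Δλ=0.6460912 rad; a=sin²(Δφ/2)+cosφ1·cosφ2·sin²(Δλ/2)=0.2600967235; c=2·atan2(√a, √(1-a))=1.070362112; dist=6371·c=6819.277 ≈ 6819.3 km; running total=26115.7 km
Leg 3 bearing: y=sinΔλ·cosφ2=0.60192484, x=cosφ1·sinφ2-sinφ1·cosφ2·cosΔλ=-0.63833546; θ=atan2(y, x)=136.6816° ≈ 136.7°
Leg 4: φ1=-0.0219650, φ2=0.8609814, Δφ=0.8829464, Δλ=-2.7926612 rad; a=sin²(Δφ/2)+cosφ1·cosφ2·sin²(Δλ/2)=0.8144662084; c=2·atan2(√a, √(1-a))=2.250975606; dist=6371·c=14340.966 ≈ 14341.0 km; running total=40456.7 km
Leg 4 bearing: y=sinΔλ·cosφ2=-0.22280997, x=cosφ1·sinφ2-sinφ1·cosφ2·cosΔλ=0.74484880; θ=atan2(y, x)=-16.6537° <0 so +360° → 343.3463° ≈ 343.3°
Leg 5: φ1=0.8609814, φ2=0.0230383, Δφ=-0.8379430, Δλ=3.9603301 rad; a=sin²(Δφ/2)+cosφ1·cosφ2·sin²(Δλ/2)=0.7138047600; c=2·atan2(√a, √(1-a))=2.012643002; dist=6371·c=12822.549 ≈ 12822.5 km; running total=53279.2 km
Leg 5 bearing: y=sinΔλ·cosφ2=-0.73009011, x=cosφ1·sinφ2-sinφ1·cosφ2·cosΔλ=0.53302770; θ=atan2(y, x)=-53.8674° <0 so +360° → 306.1326° ≈ 306.1°
Leg 6: φ1=0.0230383, φ2=-0.5915165, Δφ=-0.6145549, Δλ=0.8271464 rad; a=sin²(Δφ/2)+cosφ1·cosφ2·sin²(Δλ/2)=0.2255186525; c=2·atan2(√a, √(1-a))=0.989673618; dist=6371·c=6305.211 ≈ 6305.2 km; running total=59584.4 km
Leg 6 bearing: y=sinΔλ·cosφ2=0.61095278, x=cosφ1·sinφ2-sinφ1·cosφ2·cosΔλ=-0.57041797; θ=atan2(y, x)=133.0349° ≈ 133.0°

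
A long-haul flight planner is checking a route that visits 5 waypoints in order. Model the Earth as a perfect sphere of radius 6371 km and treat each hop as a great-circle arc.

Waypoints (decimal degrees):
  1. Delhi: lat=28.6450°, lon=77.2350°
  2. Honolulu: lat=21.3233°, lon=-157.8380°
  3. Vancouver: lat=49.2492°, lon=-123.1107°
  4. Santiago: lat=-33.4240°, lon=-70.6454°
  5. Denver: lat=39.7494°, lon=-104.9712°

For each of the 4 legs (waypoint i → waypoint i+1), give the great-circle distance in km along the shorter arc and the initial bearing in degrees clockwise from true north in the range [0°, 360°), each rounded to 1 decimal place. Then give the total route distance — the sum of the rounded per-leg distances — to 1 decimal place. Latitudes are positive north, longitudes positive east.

Leg 1: φ1=0.4999496, φ2=0.3721618, Δφ=-0.1277878, Δλ=-4.1027978 rad; a=sin²(Δφ/2)+cosφ1·cosφ2·sin²(Δλ/2)=0.6468720924; c=2·atan2(√a, √(1-a))=1.868937806; dist=6371·c=11907.003 ≈ 11907.0 km; running total=11907.0 km
Leg 1 bearing: y=sinΔλ·cosφ2=0.76375585, x=cosφ1·sinφ2-sinφ1·cosφ2·cosΔλ=0.57479680; θ=atan2(y, x)=53.0352° ≈ 53.0°
Leg 2: φ1=0.3721618, φ2=0.8595607, Δφ=0.4873989, Δλ=0.6061057 rad; a=sin²(Δφ/2)+cosφ1·cosφ2·sin²(Δλ/2)=0.1123811643; c=2·atan2(√a, √(1-a))=0.683705060; dist=6371·c=4355.885 ≈ 4355.9 km; running total=16262.9 km
Leg 2 bearing: y=sinΔλ·cosφ2=0.37186445, x=cosφ1·sinφ2-sinφ1·cosφ2·cosΔλ=0.51061079; θ=atan2(y, x)=36.0649° ≈ 36.1°
Leg 3: φ1=0.8595607, φ2=-0.5833588, Δφ=-1.4429195, Δλ=0.9156922 rad; a=sin²(Δφ/2)+cosφ1·cosφ2·sin²(Δλ/2)=0.5426808672; c=2·atan2(√a, √(1-a))=1.656262069; dist=6371·c=10552.046 ≈ 10552.0 km; running total=26814.9 km
Leg 3 bearing: y=sinΔλ·cosφ2=0.66183852, x=cosφ1·sinφ2-sinφ1·cosφ2·cosΔλ=-0.74477054; θ=atan2(y, x)=138.3742° ≈ 138.4°
Leg 4: φ1=-0.5833588, φ2=0.6937579, Δφ=1.2771168, Δλ=-0.5990982 rad; a=sin²(Δφ/2)+cosφ1·cosφ2·sin²(Δλ/2)=0.4111391972; c=2·atan2(√a, √(1-a))=1.392125613; dist=6371·c=8869.232 ≈ 8869.2 km; running total=35684.1 km
Leg 4 bearing: y=sinΔλ·cosφ2=-0.43355213, x=cosφ1·sinφ2-sinφ1·cosφ2·cosΔλ=0.88342944; θ=atan2(y, x)=-26.1400° <0 so +360° → 333.8600° ≈ 333.9°

Leg 1: dist=11907.0 km, bearing=53.0°
Leg 2: dist=4355.9 km, bearing=36.1°
Leg 3: dist=10552.0 km, bearing=138.4°
Leg 4: dist=8869.2 km, bearing=333.9°
Total: 35684.1 km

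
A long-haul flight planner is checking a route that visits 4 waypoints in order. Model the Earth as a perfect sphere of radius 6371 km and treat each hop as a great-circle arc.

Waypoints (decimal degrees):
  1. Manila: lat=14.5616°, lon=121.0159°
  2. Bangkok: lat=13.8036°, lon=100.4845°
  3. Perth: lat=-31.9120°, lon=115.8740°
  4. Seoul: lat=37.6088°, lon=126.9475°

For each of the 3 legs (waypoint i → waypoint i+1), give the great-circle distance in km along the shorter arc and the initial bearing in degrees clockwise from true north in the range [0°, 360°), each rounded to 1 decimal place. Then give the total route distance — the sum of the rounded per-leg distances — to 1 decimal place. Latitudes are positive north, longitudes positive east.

Leg 1: dist=2214.3 km, bearing=270.4°
Leg 2: dist=5341.4 km, bearing=162.4°
Leg 3: dist=7815.3 km, bearing=9.3°
Total: 15371.0 km

Leg 1: φ1=0.2541479, φ2=0.2409183, Δφ=-0.0132296, Δλ=-0.3583405 rad; a=sin²(Δφ/2)+cosφ1·cosφ2·sin²(Δλ/2)=0.0298957115; c=2·atan2(√a, √(1-a))=0.347554156; dist=6371·c=2214.268 ≈ 2214.3 km; running total=2214.3 km
Leg 1 bearing: y=sinΔλ·cosφ2=-0.34059159, x=cosφ1·sinφ2-sinφ1·cosφ2·cosΔλ=0.00227977; θ=atan2(y, x)=-89.6165° <0 so +360° → 270.3835° ≈ 270.4°
Leg 2: φ1=0.2409183, φ2=-0.5569695, Δφ=-0.7978877, Δλ=0.2685974 rad; a=sin²(Δφ/2)+cosφ1·cosφ2·sin²(Δλ/2)=0.1656686417; c=2·atan2(√a, √(1-a))=0.838387470; dist=6371·c=5341.367 ≈ 5341.4 km; running total=7555.7 km
Leg 2 bearing: y=sinΔλ·cosφ2=0.22527025, x=cosφ1·sinφ2-sinφ1·cosφ2·cosΔλ=-0.70862083; θ=atan2(y, x)=162.3646° ≈ 162.4°
Leg 3: φ1=-0.5569695, φ2=0.6563974, Δφ=1.2133669, Δλ=0.1932690 rad; a=sin²(Δφ/2)+cosφ1·cosφ2·sin²(Δλ/2)=0.3313264432; c=2·atan2(√a, √(1-a))=1.226698939; dist=6371·c=7815.299 ≈ 7815.3 km; running total=15371.0 km
Leg 3 bearing: y=sinΔλ·cosφ2=0.15215555, x=cosφ1·sinφ2-sinφ1·cosφ2·cosΔλ=0.92900248; θ=atan2(y, x)=9.3015° ≈ 9.3°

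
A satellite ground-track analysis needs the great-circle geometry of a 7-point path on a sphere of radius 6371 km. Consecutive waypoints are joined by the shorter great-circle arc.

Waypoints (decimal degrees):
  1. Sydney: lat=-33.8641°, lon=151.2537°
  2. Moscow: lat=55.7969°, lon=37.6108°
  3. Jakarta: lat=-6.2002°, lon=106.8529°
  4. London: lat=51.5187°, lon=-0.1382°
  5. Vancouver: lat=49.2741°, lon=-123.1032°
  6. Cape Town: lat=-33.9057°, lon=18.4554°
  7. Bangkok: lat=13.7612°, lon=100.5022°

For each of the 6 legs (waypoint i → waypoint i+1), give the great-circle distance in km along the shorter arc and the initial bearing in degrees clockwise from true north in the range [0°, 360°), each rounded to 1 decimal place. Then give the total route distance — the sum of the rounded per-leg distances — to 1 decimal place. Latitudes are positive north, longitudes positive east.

Leg 1: φ1=-0.5910400, φ2=0.9738396, Δφ=1.5648797, Δλ=-1.9834428 rad; a=sin²(Δφ/2)+cosφ1·cosφ2·sin²(Δλ/2)=0.8240219711; c=2·atan2(√a, √(1-a))=2.275809605; dist=6371·c=14499.183 ≈ 14499.2 km; running total=14499.2 km
Leg 1 bearing: y=sinΔλ·cosφ2=-0.51494462, x=cosφ1·sinφ2-sinφ1·cosφ2·cosΔλ=0.56113376; θ=atan2(y, x)=-42.5422° <0 so +360° → 317.4578° ≈ 317.5°
Leg 2: φ1=0.9738396, φ2=-0.1082139, Δφ=-1.0820535, Δλ=1.2085026 rad; a=sin²(Δφ/2)+cosφ1·cosφ2·sin²(Δλ/2)=0.4456298475; c=2·atan2(√a, √(1-a))=1.461840574; dist=6371·c=9313.386 ≈ 9313.4 km; running total=23812.6 km
Leg 2 bearing: y=sinΔλ·cosφ2=0.92961664, x=cosφ1·sinφ2-sinφ1·cosφ2·cosΔλ=-0.35211992; θ=atan2(y, x)=110.7457° ≈ 110.7°
Leg 3: φ1=-0.1082139, φ2=0.8991709, Δφ=1.0073848, Δλ=-1.8673470 rad; a=sin²(Δφ/2)+cosφ1·cosφ2·sin²(Δλ/2)=0.6326603613; c=2·atan2(√a, √(1-a))=1.839332878; dist=6371·c=11718.390 ≈ 11718.4 km; running total=35531.0 km
Leg 3 bearing: y=sinΔλ·cosφ2=-0.59509766, x=cosφ1·sinφ2-sinφ1·cosφ2·cosΔλ=0.75859323; θ=atan2(y, x)=-38.1133° <0 so +360° → 321.8867° ≈ 321.9°
Leg 4: φ1=0.8991709, φ2=0.8599953, Δφ=-0.0391757, Δλ=-2.1461441 rad; a=sin²(Δφ/2)+cosφ1·cosφ2·sin²(Δλ/2)=0.3138316315; c=2·atan2(√a, √(1-a))=1.189270803; dist=6371·c=7576.844 ≈ 7576.8 km; running total=43107.8 km
Leg 4 bearing: y=sinΔλ·cosφ2=-0.54740007, x=cosφ1·sinφ2-sinφ1·cosφ2·cosΔλ=0.74947883; θ=atan2(y, x)=-36.1434° <0 so +360° → 323.8566° ≈ 323.9°
Leg 5: φ1=0.8599953, φ2=-0.5917661, Δφ=-1.4517614, Δλ=2.4706637 rad; a=sin²(Δφ/2)+cosφ1·cosφ2·sin²(Δλ/2)=0.9234345191; c=2·atan2(√a, √(1-a))=2.580866262; dist=6371·c=16442.699 ≈ 16442.7 km; running total=59550.5 km
Leg 5 bearing: y=sinΔλ·cosφ2=0.51599567, x=cosφ1·sinφ2-sinφ1·cosφ2·cosΔλ=0.12869073; θ=atan2(y, x)=75.9960° ≈ 76.0°
Leg 6: φ1=-0.5917661, φ2=0.2401782, Δφ=0.8319443, Δλ=1.4319868 rad; a=sin²(Δφ/2)+cosφ1·cosφ2·sin²(Δλ/2)=0.5105768468; c=2·atan2(√a, √(1-a))=1.591951598; dist=6371·c=10142.324 ≈ 10142.3 km; running total=69692.8 km
Leg 6 bearing: y=sinΔλ·cosφ2=0.96195310, x=cosφ1·sinφ2-sinφ1·cosφ2·cosΔλ=0.27239448; θ=atan2(y, x)=74.1896° ≈ 74.2°

Leg 1: dist=14499.2 km, bearing=317.5°
Leg 2: dist=9313.4 km, bearing=110.7°
Leg 3: dist=11718.4 km, bearing=321.9°
Leg 4: dist=7576.8 km, bearing=323.9°
Leg 5: dist=16442.7 km, bearing=76.0°
Leg 6: dist=10142.3 km, bearing=74.2°
Total: 69692.8 km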